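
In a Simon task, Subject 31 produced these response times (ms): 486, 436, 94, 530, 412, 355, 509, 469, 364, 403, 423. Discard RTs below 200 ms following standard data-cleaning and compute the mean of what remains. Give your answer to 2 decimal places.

Excluded: 94
Retained (n=10): Σ = 4387
Mean = 4387/10 = 438.7000

438.70 ms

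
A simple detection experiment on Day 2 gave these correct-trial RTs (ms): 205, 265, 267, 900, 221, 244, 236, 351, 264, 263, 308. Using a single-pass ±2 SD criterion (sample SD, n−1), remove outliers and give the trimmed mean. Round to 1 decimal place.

262.4 ms

n = 11, ΣRT = 3524, M = 320.364
Σ(x−M)² = 385580.55; s = √(385580.55/10) = 196.362
Cutoffs: 320.364 ± 2·196.362 → [-72.4, 713.1]
Outside: 900 → excluded.
Retained (n=10): Σ = 2624, mean = 2624/10 = 262.400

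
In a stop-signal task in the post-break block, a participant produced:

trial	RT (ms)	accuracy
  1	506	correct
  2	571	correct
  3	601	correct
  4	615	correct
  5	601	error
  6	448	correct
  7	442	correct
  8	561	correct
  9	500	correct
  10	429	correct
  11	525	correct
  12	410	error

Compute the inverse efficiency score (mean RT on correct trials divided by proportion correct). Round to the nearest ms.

624 ms

Correct trials (n=10): 506, 571, 601, 615, 448, 442, 561, 500, 429, 525
Mean correct RT = 5198/10 = 519.8000 ms
Proportion correct = 10/12
IES = 519.8000 / (10/12) = 623.760 ms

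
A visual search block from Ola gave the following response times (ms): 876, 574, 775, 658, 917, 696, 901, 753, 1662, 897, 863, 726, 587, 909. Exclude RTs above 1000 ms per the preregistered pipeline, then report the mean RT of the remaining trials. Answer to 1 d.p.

779.4 ms

Excluded: 1662
Retained (n=13): Σ = 10132
Mean = 10132/13 = 779.3846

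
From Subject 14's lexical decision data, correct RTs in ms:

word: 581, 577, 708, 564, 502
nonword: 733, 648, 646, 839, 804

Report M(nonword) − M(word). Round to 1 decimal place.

147.6 ms

M(word) = 2932/5 = 586.400
M(nonword) = 3670/5 = 734.000
Difference = 734.000 − 586.400 = 147.600 ms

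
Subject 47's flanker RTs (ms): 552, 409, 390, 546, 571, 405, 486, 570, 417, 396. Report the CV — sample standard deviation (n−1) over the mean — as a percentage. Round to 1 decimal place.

n = 10, Σ = 4742, M = 474.2000
Σ(x−M)² = 55411.600; s = √(55411.600/9) = 78.4656
CV = 78.4656 / 474.2000 = 0.16547 = 16.547%

16.5%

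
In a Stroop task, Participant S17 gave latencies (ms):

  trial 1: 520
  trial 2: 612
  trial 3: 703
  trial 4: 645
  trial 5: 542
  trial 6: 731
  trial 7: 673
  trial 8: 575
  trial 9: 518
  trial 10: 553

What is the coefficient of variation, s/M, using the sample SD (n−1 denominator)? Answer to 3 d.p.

n = 10, Σ = 6072, M = 607.2000
Σ(x−M)² = 54071.600; s = √(54071.600/9) = 77.5110
CV = 77.5110 / 607.2000 = 0.12765

0.128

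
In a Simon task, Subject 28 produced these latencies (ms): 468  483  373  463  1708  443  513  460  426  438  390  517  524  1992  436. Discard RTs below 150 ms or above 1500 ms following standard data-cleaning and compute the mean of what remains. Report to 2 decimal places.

Excluded: 1708, 1992
Retained (n=13): Σ = 5934
Mean = 5934/13 = 456.4615

456.46 ms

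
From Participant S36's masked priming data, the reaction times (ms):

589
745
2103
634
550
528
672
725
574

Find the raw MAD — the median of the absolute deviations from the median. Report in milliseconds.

84 ms

Sorted: 528, 550, 574, 589, 634, 672, 725, 745, 2103 → median = 634
|x − 634|: 45, 111, 1469, 0, 84, 106, 38, 91, 60
Sorted deviations: 0, 38, 45, 60, 84, 91, 106, 111, 1469 → MAD = 84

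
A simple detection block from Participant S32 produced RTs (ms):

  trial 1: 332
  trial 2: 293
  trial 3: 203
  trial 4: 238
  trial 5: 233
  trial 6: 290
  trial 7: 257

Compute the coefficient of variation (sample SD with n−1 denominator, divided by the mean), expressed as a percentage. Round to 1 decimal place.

16.6%

n = 7, Σ = 1846, M = 263.7143
Σ(x−M)² = 11547.429; s = √(11547.429/6) = 43.8699
CV = 43.8699 / 263.7143 = 0.16635 = 16.635%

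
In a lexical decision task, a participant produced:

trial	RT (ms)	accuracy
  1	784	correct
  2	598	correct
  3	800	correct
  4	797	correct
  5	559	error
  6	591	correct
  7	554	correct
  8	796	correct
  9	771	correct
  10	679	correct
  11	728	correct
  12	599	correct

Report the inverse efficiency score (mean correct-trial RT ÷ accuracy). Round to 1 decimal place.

763.3 ms

Correct trials (n=11): 784, 598, 800, 797, 591, 554, 796, 771, 679, 728, 599
Mean correct RT = 7697/11 = 699.7273 ms
Proportion correct = 11/12
IES = 699.7273 / (11/12) = 763.339 ms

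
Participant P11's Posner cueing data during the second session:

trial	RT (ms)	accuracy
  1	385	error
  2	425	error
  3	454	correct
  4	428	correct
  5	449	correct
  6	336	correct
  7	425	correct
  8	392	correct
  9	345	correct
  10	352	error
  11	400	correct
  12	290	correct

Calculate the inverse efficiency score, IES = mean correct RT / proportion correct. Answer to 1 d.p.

521.3 ms

Correct trials (n=9): 454, 428, 449, 336, 425, 392, 345, 400, 290
Mean correct RT = 3519/9 = 391.0000 ms
Proportion correct = 9/12
IES = 391.0000 / (9/12) = 521.333 ms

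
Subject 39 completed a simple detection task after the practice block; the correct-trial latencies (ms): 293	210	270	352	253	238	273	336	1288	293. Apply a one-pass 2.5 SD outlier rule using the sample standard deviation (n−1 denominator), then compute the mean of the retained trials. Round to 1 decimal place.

n = 10, ΣRT = 3806, M = 380.600
Σ(x−M)² = 931060.40; s = √(931060.40/9) = 321.638
Cutoffs: 380.600 ± 2.5·321.638 → [-423.5, 1184.7]
Outside: 1288 → excluded.
Retained (n=9): Σ = 2518, mean = 2518/9 = 279.778

279.8 ms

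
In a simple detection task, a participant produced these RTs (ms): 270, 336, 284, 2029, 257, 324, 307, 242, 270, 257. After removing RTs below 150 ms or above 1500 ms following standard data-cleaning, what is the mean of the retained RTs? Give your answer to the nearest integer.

283 ms

Excluded: 2029
Retained (n=9): Σ = 2547
Mean = 2547/9 = 283.0000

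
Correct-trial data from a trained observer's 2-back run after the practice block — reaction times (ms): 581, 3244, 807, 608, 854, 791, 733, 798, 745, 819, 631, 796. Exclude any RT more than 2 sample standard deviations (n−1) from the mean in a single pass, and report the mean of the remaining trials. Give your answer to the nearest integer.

n = 12, ΣRT = 11407, M = 950.583
Σ(x−M)² = 5825358.92; s = √(5825358.92/11) = 727.721
Cutoffs: 950.583 ± 2·727.721 → [-504.9, 2406.0]
Outside: 3244 → excluded.
Retained (n=11): Σ = 8163, mean = 8163/11 = 742.091

742 ms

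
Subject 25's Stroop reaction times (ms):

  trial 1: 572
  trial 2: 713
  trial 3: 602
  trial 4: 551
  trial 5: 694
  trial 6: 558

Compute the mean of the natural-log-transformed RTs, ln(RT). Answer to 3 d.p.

6.416

ln(RT): 6.3491, 6.5695, 6.4003, 6.3117, 6.5425, 6.3244
Σ ln(RT) = 38.4974
Mean = 38.4974/6 = 6.41624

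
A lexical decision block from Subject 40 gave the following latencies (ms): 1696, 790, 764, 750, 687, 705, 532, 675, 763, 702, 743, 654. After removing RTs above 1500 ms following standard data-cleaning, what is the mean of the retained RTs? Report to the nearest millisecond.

Excluded: 1696
Retained (n=11): Σ = 7765
Mean = 7765/11 = 705.9091

706 ms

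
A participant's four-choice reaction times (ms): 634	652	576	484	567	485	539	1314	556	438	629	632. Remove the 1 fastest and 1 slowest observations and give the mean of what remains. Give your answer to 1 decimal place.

575.4 ms

Sorted: 438, 484, 485, 539, 556, 567, 576, 629, 632, 634, 652, 1314
Drop lowest 1 (438) and highest 1 (1314)
Remaining (n=10): Σ = 5754, mean = 5754/10 = 575.400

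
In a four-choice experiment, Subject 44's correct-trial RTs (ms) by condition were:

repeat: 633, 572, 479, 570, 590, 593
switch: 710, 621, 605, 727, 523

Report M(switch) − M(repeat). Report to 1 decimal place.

M(repeat) = 3437/6 = 572.833
M(switch) = 3186/5 = 637.200
Difference = 637.200 − 572.833 = 64.367 ms

64.4 ms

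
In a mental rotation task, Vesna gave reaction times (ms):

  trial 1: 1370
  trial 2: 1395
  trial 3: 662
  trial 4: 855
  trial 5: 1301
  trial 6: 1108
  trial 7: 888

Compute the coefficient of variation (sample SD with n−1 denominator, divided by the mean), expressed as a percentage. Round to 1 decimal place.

n = 7, Σ = 7579, M = 1082.7143
Σ(x−M)² = 495111.429; s = √(495111.429/6) = 287.2605
CV = 287.2605 / 1082.7143 = 0.26532 = 26.532%

26.5%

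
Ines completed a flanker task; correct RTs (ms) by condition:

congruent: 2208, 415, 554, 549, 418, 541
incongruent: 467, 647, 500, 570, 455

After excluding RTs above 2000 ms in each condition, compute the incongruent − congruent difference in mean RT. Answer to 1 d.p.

congruent: exclude 2208
M(congruent) = 2477/5 = 495.400
M(incongruent) = 2639/5 = 527.800
Difference = 527.800 − 495.400 = 32.400 ms

32.4 ms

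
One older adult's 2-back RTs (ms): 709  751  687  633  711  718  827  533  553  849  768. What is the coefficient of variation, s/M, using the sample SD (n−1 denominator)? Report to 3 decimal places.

n = 11, Σ = 7739, M = 703.5455
Σ(x−M)² = 100098.727; s = √(100098.727/10) = 100.0494
CV = 100.0494 / 703.5455 = 0.14221

0.142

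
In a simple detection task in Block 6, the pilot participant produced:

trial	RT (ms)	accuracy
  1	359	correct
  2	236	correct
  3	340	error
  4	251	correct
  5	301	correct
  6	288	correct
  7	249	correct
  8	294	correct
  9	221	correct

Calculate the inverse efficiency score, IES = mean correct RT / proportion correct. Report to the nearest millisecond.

309 ms

Correct trials (n=8): 359, 236, 251, 301, 288, 249, 294, 221
Mean correct RT = 2199/8 = 274.8750 ms
Proportion correct = 8/9
IES = 274.8750 / (8/9) = 309.234 ms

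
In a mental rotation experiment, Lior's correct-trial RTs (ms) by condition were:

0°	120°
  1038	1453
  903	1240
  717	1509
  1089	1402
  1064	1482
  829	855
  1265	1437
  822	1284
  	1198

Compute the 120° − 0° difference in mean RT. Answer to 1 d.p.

M(0°) = 7727/8 = 965.875
M(120°) = 11860/9 = 1317.778
Difference = 1317.778 − 965.875 = 351.903 ms

351.9 ms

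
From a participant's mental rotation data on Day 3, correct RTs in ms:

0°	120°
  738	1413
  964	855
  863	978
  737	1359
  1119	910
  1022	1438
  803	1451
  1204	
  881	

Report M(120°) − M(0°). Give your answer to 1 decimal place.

274.9 ms

M(0°) = 8331/9 = 925.667
M(120°) = 8404/7 = 1200.571
Difference = 1200.571 − 925.667 = 274.905 ms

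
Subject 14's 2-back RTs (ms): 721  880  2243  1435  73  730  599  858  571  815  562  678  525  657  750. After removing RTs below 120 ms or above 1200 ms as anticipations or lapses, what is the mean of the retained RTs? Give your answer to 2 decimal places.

Excluded: 73, 1435, 2243
Retained (n=12): Σ = 8346
Mean = 8346/12 = 695.5000

695.50 ms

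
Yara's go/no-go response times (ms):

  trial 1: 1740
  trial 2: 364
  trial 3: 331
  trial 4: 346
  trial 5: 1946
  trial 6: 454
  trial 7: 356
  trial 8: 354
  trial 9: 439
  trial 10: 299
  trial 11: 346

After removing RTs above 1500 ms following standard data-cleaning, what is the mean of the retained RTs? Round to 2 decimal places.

365.44 ms

Excluded: 1740, 1946
Retained (n=9): Σ = 3289
Mean = 3289/9 = 365.4444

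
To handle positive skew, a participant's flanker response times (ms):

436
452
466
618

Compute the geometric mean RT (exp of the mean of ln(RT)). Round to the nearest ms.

488 ms

ln(RT): 6.0776, 6.1137, 6.1442, 6.4265
Mean ln(RT) = 24.7620/4 = 6.19050
Geometric mean = exp(6.19050) = 488.09 ms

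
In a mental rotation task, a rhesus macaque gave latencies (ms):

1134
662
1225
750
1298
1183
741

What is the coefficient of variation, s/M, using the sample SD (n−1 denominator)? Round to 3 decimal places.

n = 7, Σ = 6993, M = 999.0000
Σ(x−M)² = 434692.000; s = √(434692.000/6) = 269.1629
CV = 269.1629 / 999.0000 = 0.26943

0.269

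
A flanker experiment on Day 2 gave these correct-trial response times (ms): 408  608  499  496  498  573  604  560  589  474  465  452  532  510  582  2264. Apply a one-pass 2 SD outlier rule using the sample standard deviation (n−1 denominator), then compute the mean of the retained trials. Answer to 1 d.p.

523.3 ms

n = 16, ΣRT = 10114, M = 632.125
Σ(x−M)² = 2892251.75; s = √(2892251.75/15) = 439.109
Cutoffs: 632.125 ± 2·439.109 → [-246.1, 1510.3]
Outside: 2264 → excluded.
Retained (n=15): Σ = 7850, mean = 7850/15 = 523.333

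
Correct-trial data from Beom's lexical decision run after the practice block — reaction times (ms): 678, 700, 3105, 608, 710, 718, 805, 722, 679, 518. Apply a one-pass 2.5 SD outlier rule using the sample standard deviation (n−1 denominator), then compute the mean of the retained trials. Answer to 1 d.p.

682.0 ms

n = 10, ΣRT = 9243, M = 924.300
Σ(x−M)² = 5335366.10; s = √(5335366.10/9) = 769.947
Cutoffs: 924.300 ± 2.5·769.947 → [-1000.6, 2849.2]
Outside: 3105 → excluded.
Retained (n=9): Σ = 6138, mean = 6138/9 = 682.000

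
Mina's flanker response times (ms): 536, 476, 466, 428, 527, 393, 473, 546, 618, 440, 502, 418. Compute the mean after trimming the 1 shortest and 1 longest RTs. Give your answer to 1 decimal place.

Sorted: 393, 418, 428, 440, 466, 473, 476, 502, 527, 536, 546, 618
Drop lowest 1 (393) and highest 1 (618)
Remaining (n=10): Σ = 4812, mean = 4812/10 = 481.200

481.2 ms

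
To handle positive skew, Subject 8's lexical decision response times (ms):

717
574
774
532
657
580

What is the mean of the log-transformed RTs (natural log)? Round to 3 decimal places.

6.451

ln(RT): 6.5751, 6.3526, 6.6516, 6.2766, 6.4877, 6.3630
Σ ln(RT) = 38.7066
Mean = 38.7066/6 = 6.45111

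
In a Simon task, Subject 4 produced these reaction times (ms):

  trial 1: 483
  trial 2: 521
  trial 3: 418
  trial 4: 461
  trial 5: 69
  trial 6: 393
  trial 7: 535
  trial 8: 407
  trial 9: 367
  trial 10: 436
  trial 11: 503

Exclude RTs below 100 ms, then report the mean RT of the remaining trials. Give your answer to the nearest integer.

Excluded: 69
Retained (n=10): Σ = 4524
Mean = 4524/10 = 452.4000

452 ms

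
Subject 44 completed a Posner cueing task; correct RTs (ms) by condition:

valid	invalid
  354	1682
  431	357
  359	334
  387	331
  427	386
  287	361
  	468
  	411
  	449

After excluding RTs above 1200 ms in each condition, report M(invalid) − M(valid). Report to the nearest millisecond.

13 ms

invalid: exclude 1682
M(valid) = 2245/6 = 374.167
M(invalid) = 3097/8 = 387.125
Difference = 387.125 − 374.167 = 12.958 ms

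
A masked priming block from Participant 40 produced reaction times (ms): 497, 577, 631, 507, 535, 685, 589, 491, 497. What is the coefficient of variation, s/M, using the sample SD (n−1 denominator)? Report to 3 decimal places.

n = 9, Σ = 5009, M = 556.5556
Σ(x−M)² = 37822.222; s = √(37822.222/8) = 68.7588
CV = 68.7588 / 556.5556 = 0.12354

0.124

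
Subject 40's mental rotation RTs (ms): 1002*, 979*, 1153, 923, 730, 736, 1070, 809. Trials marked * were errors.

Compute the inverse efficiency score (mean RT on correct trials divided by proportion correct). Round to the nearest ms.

Correct trials (n=6): 1153, 923, 730, 736, 1070, 809
Mean correct RT = 5421/6 = 903.5000 ms
Proportion correct = 6/8
IES = 903.5000 / (6/8) = 1204.667 ms

1205 ms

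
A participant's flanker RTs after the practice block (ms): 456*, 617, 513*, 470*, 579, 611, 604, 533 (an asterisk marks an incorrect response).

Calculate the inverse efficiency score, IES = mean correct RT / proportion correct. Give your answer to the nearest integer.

942 ms

Correct trials (n=5): 617, 579, 611, 604, 533
Mean correct RT = 2944/5 = 588.8000 ms
Proportion correct = 5/8
IES = 588.8000 / (5/8) = 942.080 ms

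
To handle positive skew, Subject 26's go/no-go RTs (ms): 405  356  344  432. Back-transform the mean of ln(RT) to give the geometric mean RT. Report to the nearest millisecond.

ln(RT): 6.0039, 5.8749, 5.8406, 6.0684
Mean ln(RT) = 23.7879/4 = 5.94697
Geometric mean = exp(5.94697) = 382.59 ms

383 ms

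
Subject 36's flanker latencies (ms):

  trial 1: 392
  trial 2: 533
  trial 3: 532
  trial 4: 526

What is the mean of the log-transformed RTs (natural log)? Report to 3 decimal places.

ln(RT): 5.9713, 6.2785, 6.2766, 6.2653
Σ ln(RT) = 24.7917
Mean = 24.7917/4 = 6.19793

6.198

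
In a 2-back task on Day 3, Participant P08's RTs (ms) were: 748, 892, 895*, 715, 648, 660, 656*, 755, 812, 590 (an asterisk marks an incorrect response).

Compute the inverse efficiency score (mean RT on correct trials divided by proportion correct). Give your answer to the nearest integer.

909 ms

Correct trials (n=8): 748, 892, 715, 648, 660, 755, 812, 590
Mean correct RT = 5820/8 = 727.5000 ms
Proportion correct = 8/10
IES = 727.5000 / (8/10) = 909.375 ms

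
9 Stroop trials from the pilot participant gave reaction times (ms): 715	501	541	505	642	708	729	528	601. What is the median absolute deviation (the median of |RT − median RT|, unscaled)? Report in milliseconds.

96 ms

Sorted: 501, 505, 528, 541, 601, 642, 708, 715, 729 → median = 601
|x − 601|: 114, 100, 60, 96, 41, 107, 128, 73, 0
Sorted deviations: 0, 41, 60, 73, 96, 100, 107, 114, 128 → MAD = 96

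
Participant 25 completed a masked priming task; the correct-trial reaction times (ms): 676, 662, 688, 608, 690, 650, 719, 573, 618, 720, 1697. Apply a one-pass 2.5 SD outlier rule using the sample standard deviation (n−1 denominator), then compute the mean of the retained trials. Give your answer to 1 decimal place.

660.4 ms

n = 11, ΣRT = 8301, M = 754.636
Σ(x−M)² = 998014.55; s = √(998014.55/10) = 315.914
Cutoffs: 754.636 ± 2.5·315.914 → [-35.1, 1544.4]
Outside: 1697 → excluded.
Retained (n=10): Σ = 6604, mean = 6604/10 = 660.400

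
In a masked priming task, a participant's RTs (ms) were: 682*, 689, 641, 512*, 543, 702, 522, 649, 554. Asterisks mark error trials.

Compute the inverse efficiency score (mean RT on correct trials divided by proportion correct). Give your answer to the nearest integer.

Correct trials (n=7): 689, 641, 543, 702, 522, 649, 554
Mean correct RT = 4300/7 = 614.2857 ms
Proportion correct = 7/9
IES = 614.2857 / (7/9) = 789.796 ms

790 ms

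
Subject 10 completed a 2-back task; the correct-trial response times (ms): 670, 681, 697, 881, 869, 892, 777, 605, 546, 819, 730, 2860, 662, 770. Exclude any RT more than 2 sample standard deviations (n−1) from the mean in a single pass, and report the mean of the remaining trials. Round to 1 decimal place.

738.4 ms

n = 14, ΣRT = 12459, M = 889.929
Σ(x−M)² = 4320110.93; s = √(4320110.93/13) = 576.469
Cutoffs: 889.929 ± 2·576.469 → [-263.0, 2042.9]
Outside: 2860 → excluded.
Retained (n=13): Σ = 9599, mean = 9599/13 = 738.385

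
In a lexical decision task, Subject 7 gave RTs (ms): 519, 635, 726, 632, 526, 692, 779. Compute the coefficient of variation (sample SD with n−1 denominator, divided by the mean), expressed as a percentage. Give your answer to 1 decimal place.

15.1%

n = 7, Σ = 4509, M = 644.1429
Σ(x−M)² = 57026.857; s = √(57026.857/6) = 97.4909
CV = 97.4909 / 644.1429 = 0.15135 = 15.135%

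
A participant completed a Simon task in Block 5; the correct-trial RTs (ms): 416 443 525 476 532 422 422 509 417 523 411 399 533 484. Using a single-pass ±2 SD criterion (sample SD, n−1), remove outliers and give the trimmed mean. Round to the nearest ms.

465 ms

n = 14, ΣRT = 6512, M = 465.143
Σ(x−M)² = 34653.71; s = √(34653.71/13) = 51.630
Cutoffs: 465.143 ± 2·51.630 → [361.9, 568.4]
No RTs fall outside the cutoffs; all 14 retained. Mean = 6512/14 = 465.143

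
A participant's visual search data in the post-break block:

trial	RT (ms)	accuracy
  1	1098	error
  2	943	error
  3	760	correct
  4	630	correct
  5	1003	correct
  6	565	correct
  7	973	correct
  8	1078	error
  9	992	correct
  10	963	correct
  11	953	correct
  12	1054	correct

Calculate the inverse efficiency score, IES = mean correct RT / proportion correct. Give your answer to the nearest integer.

1169 ms

Correct trials (n=9): 760, 630, 1003, 565, 973, 992, 963, 953, 1054
Mean correct RT = 7893/9 = 877.0000 ms
Proportion correct = 9/12
IES = 877.0000 / (9/12) = 1169.333 ms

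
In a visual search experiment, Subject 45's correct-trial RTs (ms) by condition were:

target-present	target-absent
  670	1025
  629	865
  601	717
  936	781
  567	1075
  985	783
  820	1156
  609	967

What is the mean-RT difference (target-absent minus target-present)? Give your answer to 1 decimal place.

194.0 ms

M(target-present) = 5817/8 = 727.125
M(target-absent) = 7369/8 = 921.125
Difference = 921.125 − 727.125 = 194.000 ms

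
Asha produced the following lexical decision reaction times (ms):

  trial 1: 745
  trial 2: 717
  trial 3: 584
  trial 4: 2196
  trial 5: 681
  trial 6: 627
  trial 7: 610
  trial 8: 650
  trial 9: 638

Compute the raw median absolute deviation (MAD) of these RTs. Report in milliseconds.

40 ms

Sorted: 584, 610, 627, 638, 650, 681, 717, 745, 2196 → median = 650
|x − 650|: 95, 67, 66, 1546, 31, 23, 40, 0, 12
Sorted deviations: 0, 12, 23, 31, 40, 66, 67, 95, 1546 → MAD = 40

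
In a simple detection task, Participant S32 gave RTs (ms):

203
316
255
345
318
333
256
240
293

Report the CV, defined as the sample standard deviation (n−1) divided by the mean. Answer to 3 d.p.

0.169

n = 9, Σ = 2559, M = 284.3333
Σ(x−M)² = 18504.000; s = √(18504.000/8) = 48.0937
CV = 48.0937 / 284.3333 = 0.16915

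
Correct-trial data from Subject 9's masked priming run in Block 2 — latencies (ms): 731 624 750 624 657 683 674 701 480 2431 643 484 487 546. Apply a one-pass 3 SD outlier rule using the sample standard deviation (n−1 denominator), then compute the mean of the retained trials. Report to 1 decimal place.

n = 14, ΣRT = 10515, M = 751.071
Σ(x−M)² = 3145062.93; s = √(3145062.93/13) = 491.862
Cutoffs: 751.071 ± 3·491.862 → [-724.5, 2226.7]
Outside: 2431 → excluded.
Retained (n=13): Σ = 8084, mean = 8084/13 = 621.846

621.8 ms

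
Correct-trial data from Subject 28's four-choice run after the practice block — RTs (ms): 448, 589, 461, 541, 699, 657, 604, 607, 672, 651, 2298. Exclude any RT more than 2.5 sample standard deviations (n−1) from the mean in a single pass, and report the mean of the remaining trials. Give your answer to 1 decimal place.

592.9 ms

n = 11, ΣRT = 8227, M = 747.909
Σ(x−M)² = 2709482.91; s = √(2709482.91/10) = 520.527
Cutoffs: 747.909 ± 2.5·520.527 → [-553.4, 2049.2]
Outside: 2298 → excluded.
Retained (n=10): Σ = 5929, mean = 5929/10 = 592.900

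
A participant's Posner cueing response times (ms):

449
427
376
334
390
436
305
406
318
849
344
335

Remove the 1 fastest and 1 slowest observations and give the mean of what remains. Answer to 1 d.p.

Sorted: 305, 318, 334, 335, 344, 376, 390, 406, 427, 436, 449, 849
Drop lowest 1 (305) and highest 1 (849)
Remaining (n=10): Σ = 3815, mean = 3815/10 = 381.500

381.5 ms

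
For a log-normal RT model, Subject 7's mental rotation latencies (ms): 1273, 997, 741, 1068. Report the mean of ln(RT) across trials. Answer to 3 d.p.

ln(RT): 7.1491, 6.9048, 6.6080, 6.9735
Σ ln(RT) = 27.6354
Mean = 27.6354/4 = 6.90886

6.909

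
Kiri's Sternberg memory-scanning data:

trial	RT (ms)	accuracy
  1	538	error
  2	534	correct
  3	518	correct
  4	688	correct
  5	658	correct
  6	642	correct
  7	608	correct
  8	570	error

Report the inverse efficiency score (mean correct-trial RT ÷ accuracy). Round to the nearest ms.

Correct trials (n=6): 534, 518, 688, 658, 642, 608
Mean correct RT = 3648/6 = 608.0000 ms
Proportion correct = 6/8
IES = 608.0000 / (6/8) = 810.667 ms

811 ms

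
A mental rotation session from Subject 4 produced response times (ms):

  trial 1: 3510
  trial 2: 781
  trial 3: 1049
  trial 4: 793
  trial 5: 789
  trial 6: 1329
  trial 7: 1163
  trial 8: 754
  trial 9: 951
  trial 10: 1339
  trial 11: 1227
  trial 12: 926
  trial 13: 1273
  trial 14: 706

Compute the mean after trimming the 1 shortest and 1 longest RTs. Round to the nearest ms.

1031 ms

Sorted: 706, 754, 781, 789, 793, 926, 951, 1049, 1163, 1227, 1273, 1329, 1339, 3510
Drop lowest 1 (706) and highest 1 (3510)
Remaining (n=12): Σ = 12374, mean = 12374/12 = 1031.167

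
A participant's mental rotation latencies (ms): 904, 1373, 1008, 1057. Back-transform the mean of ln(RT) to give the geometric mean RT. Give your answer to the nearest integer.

1072 ms

ln(RT): 6.8068, 7.2248, 6.9157, 6.9632
Mean ln(RT) = 27.9105/4 = 6.97762
Geometric mean = exp(6.97762) = 1072.37 ms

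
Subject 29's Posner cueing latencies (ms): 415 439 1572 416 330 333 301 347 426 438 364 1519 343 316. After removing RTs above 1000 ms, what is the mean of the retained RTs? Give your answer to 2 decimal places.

372.33 ms

Excluded: 1519, 1572
Retained (n=12): Σ = 4468
Mean = 4468/12 = 372.3333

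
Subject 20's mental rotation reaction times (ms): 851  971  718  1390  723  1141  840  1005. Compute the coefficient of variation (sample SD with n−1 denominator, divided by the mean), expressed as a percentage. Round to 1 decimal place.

23.8%

n = 8, Σ = 7639, M = 954.8750
Σ(x−M)² = 360610.875; s = √(360610.875/7) = 226.9710
CV = 226.9710 / 954.8750 = 0.23770 = 23.770%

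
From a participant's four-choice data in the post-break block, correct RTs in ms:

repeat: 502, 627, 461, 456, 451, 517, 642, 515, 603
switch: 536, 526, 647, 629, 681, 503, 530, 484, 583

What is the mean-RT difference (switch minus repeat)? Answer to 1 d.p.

M(repeat) = 4774/9 = 530.444
M(switch) = 5119/9 = 568.778
Difference = 568.778 − 530.444 = 38.333 ms

38.3 ms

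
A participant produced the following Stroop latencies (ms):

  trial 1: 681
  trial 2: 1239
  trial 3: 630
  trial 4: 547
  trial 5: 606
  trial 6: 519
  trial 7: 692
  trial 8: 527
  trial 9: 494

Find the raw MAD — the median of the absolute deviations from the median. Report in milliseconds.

Sorted: 494, 519, 527, 547, 606, 630, 681, 692, 1239 → median = 606
|x − 606|: 75, 633, 24, 59, 0, 87, 86, 79, 112
Sorted deviations: 0, 24, 59, 75, 79, 86, 87, 112, 633 → MAD = 79

79 ms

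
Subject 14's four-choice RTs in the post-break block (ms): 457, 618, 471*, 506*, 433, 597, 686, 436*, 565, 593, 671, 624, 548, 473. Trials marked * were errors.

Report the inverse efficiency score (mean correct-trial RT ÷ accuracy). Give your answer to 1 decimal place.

724.9 ms

Correct trials (n=11): 457, 618, 433, 597, 686, 565, 593, 671, 624, 548, 473
Mean correct RT = 6265/11 = 569.5455 ms
Proportion correct = 11/14
IES = 569.5455 / (11/14) = 724.876 ms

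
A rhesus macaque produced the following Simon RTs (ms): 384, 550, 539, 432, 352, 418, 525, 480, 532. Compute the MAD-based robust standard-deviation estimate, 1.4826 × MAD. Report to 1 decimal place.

87.5 ms

Sorted: 352, 384, 418, 432, 480, 525, 532, 539, 550 → median = 480
|x − 480| sorted: 0, 45, 48, 52, 59, 62, 70, 96, 128 → MAD = 59
Robust SD ≈ 1.4826 × 59 = 87.473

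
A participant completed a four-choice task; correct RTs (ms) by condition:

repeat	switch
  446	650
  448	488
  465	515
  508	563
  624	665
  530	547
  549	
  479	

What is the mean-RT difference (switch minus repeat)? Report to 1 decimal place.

M(repeat) = 4049/8 = 506.125
M(switch) = 3428/6 = 571.333
Difference = 571.333 − 506.125 = 65.208 ms

65.2 ms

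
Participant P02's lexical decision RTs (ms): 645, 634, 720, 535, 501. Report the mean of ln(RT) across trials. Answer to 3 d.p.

6.400

ln(RT): 6.4693, 6.4520, 6.5793, 6.2823, 6.2166
Σ ln(RT) = 31.9994
Mean = 31.9994/5 = 6.39988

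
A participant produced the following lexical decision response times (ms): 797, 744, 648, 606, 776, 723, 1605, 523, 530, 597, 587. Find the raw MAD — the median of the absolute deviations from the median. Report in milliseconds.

96 ms

Sorted: 523, 530, 587, 597, 606, 648, 723, 744, 776, 797, 1605 → median = 648
|x − 648|: 149, 96, 0, 42, 128, 75, 957, 125, 118, 51, 61
Sorted deviations: 0, 42, 51, 61, 75, 96, 118, 125, 128, 149, 957 → MAD = 96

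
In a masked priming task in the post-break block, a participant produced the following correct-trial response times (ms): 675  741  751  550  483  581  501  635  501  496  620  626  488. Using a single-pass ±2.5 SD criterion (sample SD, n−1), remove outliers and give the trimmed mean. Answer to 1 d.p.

588.3 ms

n = 13, ΣRT = 7648, M = 588.308
Σ(x−M)² = 108342.77; s = √(108342.77/12) = 95.019
Cutoffs: 588.308 ± 2.5·95.019 → [350.8, 825.9]
No RTs fall outside the cutoffs; all 13 retained. Mean = 7648/13 = 588.308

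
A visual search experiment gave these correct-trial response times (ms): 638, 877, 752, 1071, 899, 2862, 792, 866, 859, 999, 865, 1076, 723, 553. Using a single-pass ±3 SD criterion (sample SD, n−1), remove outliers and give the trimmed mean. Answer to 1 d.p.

n = 14, ΣRT = 13832, M = 988.000
Σ(x−M)² = 4069588.00; s = √(4069588.00/13) = 559.504
Cutoffs: 988.000 ± 3·559.504 → [-690.5, 2666.5]
Outside: 2862 → excluded.
Retained (n=13): Σ = 10970, mean = 10970/13 = 843.846

843.8 ms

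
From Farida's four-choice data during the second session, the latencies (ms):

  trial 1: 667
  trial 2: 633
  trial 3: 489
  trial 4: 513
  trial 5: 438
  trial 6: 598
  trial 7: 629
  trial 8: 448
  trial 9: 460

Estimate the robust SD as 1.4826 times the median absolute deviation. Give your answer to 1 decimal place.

111.2 ms

Sorted: 438, 448, 460, 489, 513, 598, 629, 633, 667 → median = 513
|x − 513| sorted: 0, 24, 53, 65, 75, 85, 116, 120, 154 → MAD = 75
Robust SD ≈ 1.4826 × 75 = 111.195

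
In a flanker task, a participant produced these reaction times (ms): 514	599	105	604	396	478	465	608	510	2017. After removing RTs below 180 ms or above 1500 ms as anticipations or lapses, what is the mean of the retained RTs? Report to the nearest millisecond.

Excluded: 105, 2017
Retained (n=8): Σ = 4174
Mean = 4174/8 = 521.7500

522 ms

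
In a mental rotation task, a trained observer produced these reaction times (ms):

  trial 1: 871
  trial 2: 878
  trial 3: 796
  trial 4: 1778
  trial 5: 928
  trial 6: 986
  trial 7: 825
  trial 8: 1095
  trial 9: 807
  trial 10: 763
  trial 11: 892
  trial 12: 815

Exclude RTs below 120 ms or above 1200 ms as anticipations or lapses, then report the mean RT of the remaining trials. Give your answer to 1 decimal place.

Excluded: 1778
Retained (n=11): Σ = 9656
Mean = 9656/11 = 877.8182

877.8 ms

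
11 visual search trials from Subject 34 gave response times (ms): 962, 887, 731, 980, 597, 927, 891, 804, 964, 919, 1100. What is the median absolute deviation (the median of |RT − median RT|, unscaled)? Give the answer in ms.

45 ms

Sorted: 597, 731, 804, 887, 891, 919, 927, 962, 964, 980, 1100 → median = 919
|x − 919|: 43, 32, 188, 61, 322, 8, 28, 115, 45, 0, 181
Sorted deviations: 0, 8, 28, 32, 43, 45, 61, 115, 181, 188, 322 → MAD = 45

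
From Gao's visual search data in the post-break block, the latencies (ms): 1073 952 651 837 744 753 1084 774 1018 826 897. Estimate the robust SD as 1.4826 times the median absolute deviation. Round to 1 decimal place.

137.9 ms

Sorted: 651, 744, 753, 774, 826, 837, 897, 952, 1018, 1073, 1084 → median = 837
|x − 837| sorted: 0, 11, 60, 63, 84, 93, 115, 181, 186, 236, 247 → MAD = 93
Robust SD ≈ 1.4826 × 93 = 137.882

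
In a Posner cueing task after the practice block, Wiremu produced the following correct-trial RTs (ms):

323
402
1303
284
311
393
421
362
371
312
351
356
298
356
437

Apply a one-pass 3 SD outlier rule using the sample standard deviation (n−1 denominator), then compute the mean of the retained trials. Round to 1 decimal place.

n = 15, ΣRT = 6280, M = 418.667
Σ(x−M)² = 866057.33; s = √(866057.33/14) = 248.719
Cutoffs: 418.667 ± 3·248.719 → [-327.5, 1164.8]
Outside: 1303 → excluded.
Retained (n=14): Σ = 4977, mean = 4977/14 = 355.500

355.5 ms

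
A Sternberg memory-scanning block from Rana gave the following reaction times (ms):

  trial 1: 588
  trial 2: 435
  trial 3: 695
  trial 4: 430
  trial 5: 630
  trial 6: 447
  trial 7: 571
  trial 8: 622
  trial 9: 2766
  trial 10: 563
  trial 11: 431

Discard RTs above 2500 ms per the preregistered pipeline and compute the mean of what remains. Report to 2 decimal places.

541.20 ms

Excluded: 2766
Retained (n=10): Σ = 5412
Mean = 5412/10 = 541.2000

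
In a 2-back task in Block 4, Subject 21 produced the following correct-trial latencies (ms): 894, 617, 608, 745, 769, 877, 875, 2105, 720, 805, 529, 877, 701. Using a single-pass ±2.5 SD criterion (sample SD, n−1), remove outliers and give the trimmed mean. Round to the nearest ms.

n = 13, ΣRT = 11122, M = 855.538
Σ(x−M)² = 1853251.23; s = √(1853251.23/12) = 392.985
Cutoffs: 855.538 ± 2.5·392.985 → [-126.9, 1838.0]
Outside: 2105 → excluded.
Retained (n=12): Σ = 9017, mean = 9017/12 = 751.417

751 ms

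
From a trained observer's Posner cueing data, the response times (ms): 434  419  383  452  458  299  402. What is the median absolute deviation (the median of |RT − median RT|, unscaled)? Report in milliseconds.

Sorted: 299, 383, 402, 419, 434, 452, 458 → median = 419
|x − 419|: 15, 0, 36, 33, 39, 120, 17
Sorted deviations: 0, 15, 17, 33, 36, 39, 120 → MAD = 33

33 ms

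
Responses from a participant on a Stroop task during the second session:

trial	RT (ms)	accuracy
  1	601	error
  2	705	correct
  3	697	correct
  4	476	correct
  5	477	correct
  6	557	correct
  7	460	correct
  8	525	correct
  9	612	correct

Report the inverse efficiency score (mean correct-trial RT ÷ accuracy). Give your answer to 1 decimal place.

634.1 ms

Correct trials (n=8): 705, 697, 476, 477, 557, 460, 525, 612
Mean correct RT = 4509/8 = 563.6250 ms
Proportion correct = 8/9
IES = 563.6250 / (8/9) = 634.078 ms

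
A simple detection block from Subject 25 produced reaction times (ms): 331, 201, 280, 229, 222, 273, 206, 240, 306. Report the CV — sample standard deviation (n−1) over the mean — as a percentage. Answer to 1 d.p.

n = 9, Σ = 2288, M = 254.2222
Σ(x−M)² = 16627.556; s = √(16627.556/8) = 45.5900
CV = 45.5900 / 254.2222 = 0.17933 = 17.933%

17.9%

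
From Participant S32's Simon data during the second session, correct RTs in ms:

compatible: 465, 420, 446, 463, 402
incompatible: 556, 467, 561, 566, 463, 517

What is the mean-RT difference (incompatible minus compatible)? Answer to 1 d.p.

M(compatible) = 2196/5 = 439.200
M(incompatible) = 3130/6 = 521.667
Difference = 521.667 − 439.200 = 82.467 ms

82.5 ms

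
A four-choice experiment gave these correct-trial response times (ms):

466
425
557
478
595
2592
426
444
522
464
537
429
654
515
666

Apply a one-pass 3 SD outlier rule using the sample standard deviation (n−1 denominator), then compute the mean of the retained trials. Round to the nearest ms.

n = 15, ΣRT = 9770, M = 651.333
Σ(x−M)² = 4120775.33; s = √(4120775.33/14) = 542.532
Cutoffs: 651.333 ± 3·542.532 → [-976.3, 2278.9]
Outside: 2592 → excluded.
Retained (n=14): Σ = 7178, mean = 7178/14 = 512.714

513 ms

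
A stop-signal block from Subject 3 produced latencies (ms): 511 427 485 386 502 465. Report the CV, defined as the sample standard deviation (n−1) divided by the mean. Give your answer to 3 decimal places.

0.104

n = 6, Σ = 2776, M = 462.6667
Σ(x−M)² = 11537.333; s = √(11537.333/5) = 48.0361
CV = 48.0361 / 462.6667 = 0.10382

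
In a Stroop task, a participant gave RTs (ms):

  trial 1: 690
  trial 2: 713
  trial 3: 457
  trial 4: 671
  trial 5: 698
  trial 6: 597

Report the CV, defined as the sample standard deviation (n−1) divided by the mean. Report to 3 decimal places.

0.153

n = 6, Σ = 3826, M = 637.6667
Σ(x−M)² = 47459.333; s = √(47459.333/5) = 97.4262
CV = 97.4262 / 637.6667 = 0.15279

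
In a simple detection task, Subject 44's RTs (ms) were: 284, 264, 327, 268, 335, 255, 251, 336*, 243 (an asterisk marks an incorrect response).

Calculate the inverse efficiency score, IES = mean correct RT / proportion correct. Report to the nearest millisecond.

313 ms

Correct trials (n=8): 284, 264, 327, 268, 335, 255, 251, 243
Mean correct RT = 2227/8 = 278.3750 ms
Proportion correct = 8/9
IES = 278.3750 / (8/9) = 313.172 ms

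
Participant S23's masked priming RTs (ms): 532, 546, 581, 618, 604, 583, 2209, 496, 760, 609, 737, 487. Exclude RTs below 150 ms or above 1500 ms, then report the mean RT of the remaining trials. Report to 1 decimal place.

Excluded: 2209
Retained (n=11): Σ = 6553
Mean = 6553/11 = 595.7273

595.7 ms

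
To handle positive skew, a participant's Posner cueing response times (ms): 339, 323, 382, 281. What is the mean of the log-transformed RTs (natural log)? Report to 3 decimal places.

5.797

ln(RT): 5.8260, 5.7777, 5.9454, 5.6384
Σ ln(RT) = 23.1874
Mean = 23.1874/4 = 5.79686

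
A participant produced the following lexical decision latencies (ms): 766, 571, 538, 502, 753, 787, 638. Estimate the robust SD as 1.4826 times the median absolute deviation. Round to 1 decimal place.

170.5 ms

Sorted: 502, 538, 571, 638, 753, 766, 787 → median = 638
|x − 638| sorted: 0, 67, 100, 115, 128, 136, 149 → MAD = 115
Robust SD ≈ 1.4826 × 115 = 170.499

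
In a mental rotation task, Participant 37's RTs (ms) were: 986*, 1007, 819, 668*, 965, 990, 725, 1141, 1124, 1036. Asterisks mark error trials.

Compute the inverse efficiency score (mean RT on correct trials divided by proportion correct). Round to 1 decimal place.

1219.8 ms

Correct trials (n=8): 1007, 819, 965, 990, 725, 1141, 1124, 1036
Mean correct RT = 7807/8 = 975.8750 ms
Proportion correct = 8/10
IES = 975.8750 / (8/10) = 1219.844 ms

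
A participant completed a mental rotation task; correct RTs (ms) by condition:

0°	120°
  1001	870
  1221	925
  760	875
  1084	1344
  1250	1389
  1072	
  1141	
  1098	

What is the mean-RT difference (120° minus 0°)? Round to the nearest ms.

2 ms

M(0°) = 8627/8 = 1078.375
M(120°) = 5403/5 = 1080.600
Difference = 1080.600 − 1078.375 = 2.225 ms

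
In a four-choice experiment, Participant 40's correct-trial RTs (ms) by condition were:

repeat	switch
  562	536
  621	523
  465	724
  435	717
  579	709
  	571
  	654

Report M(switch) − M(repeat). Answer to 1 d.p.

101.0 ms

M(repeat) = 2662/5 = 532.400
M(switch) = 4434/7 = 633.429
Difference = 633.429 − 532.400 = 101.029 ms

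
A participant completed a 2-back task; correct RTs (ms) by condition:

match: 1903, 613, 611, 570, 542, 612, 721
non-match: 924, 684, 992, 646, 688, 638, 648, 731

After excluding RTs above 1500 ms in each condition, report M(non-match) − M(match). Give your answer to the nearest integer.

132 ms

match: exclude 1903
M(match) = 3669/6 = 611.500
M(non-match) = 5951/8 = 743.875
Difference = 743.875 − 611.500 = 132.375 ms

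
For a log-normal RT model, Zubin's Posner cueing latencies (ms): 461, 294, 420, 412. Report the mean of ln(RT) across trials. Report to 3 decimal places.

ln(RT): 6.1334, 5.6836, 6.0403, 6.0210
Σ ln(RT) = 23.8783
Mean = 23.8783/4 = 5.96956

5.970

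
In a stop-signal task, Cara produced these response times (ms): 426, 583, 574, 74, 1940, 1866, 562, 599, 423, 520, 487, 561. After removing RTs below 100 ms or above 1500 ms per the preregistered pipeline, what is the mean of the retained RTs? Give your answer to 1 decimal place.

Excluded: 74, 1866, 1940
Retained (n=9): Σ = 4735
Mean = 4735/9 = 526.1111

526.1 ms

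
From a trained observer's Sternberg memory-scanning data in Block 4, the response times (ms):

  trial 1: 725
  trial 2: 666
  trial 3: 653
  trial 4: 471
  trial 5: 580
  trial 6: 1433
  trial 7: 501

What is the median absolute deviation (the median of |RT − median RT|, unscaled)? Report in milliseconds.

73 ms

Sorted: 471, 501, 580, 653, 666, 725, 1433 → median = 653
|x − 653|: 72, 13, 0, 182, 73, 780, 152
Sorted deviations: 0, 13, 72, 73, 152, 182, 780 → MAD = 73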